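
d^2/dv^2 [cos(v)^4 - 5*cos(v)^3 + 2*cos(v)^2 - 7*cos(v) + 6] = 43*cos(v)/4 - 4*cos(2*v)^2 - 6*cos(2*v) + 45*cos(3*v)/4 + 2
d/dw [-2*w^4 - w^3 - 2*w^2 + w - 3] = -8*w^3 - 3*w^2 - 4*w + 1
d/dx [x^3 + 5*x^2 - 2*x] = 3*x^2 + 10*x - 2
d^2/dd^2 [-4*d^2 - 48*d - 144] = -8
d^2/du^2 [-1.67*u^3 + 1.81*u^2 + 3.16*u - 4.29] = 3.62 - 10.02*u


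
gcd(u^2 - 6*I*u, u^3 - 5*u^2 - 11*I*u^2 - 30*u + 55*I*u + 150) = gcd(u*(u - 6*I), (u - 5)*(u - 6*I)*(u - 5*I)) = u - 6*I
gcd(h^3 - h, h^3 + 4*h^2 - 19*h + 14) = h - 1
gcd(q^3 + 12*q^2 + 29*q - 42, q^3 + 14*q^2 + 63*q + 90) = q + 6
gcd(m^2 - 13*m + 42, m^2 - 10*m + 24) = m - 6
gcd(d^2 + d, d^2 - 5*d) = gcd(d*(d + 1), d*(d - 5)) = d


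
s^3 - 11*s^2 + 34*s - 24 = (s - 6)*(s - 4)*(s - 1)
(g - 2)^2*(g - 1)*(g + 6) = g^4 + g^3 - 22*g^2 + 44*g - 24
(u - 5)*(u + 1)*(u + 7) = u^3 + 3*u^2 - 33*u - 35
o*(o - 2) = o^2 - 2*o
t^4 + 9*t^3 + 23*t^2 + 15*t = t*(t + 1)*(t + 3)*(t + 5)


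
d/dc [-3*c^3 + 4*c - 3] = 4 - 9*c^2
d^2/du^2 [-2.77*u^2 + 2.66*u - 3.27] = -5.54000000000000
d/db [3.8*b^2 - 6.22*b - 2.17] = 7.6*b - 6.22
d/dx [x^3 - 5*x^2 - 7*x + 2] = 3*x^2 - 10*x - 7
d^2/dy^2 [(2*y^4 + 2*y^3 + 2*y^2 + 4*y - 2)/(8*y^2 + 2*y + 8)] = 2*(16*y^6 + 12*y^5 + 51*y^4 + 45*y^3 + 12*y^2 - 60*y + 23)/(64*y^6 + 48*y^5 + 204*y^4 + 97*y^3 + 204*y^2 + 48*y + 64)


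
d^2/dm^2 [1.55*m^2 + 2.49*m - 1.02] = 3.10000000000000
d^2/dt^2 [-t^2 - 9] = -2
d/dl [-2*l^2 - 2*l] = -4*l - 2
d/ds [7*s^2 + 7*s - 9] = 14*s + 7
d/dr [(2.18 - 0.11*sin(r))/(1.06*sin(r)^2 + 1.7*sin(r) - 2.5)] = (0.1166*sin(r)^2 - 4.6216*sin(r) - 3.431)*cos(r)/(1.1236*sin(r)^4 + 3.604*sin(r)^3 - 2.41*sin(r)^2 - 8.5*sin(r) + 6.25)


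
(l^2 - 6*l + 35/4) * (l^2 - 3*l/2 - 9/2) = l^4 - 15*l^3/2 + 53*l^2/4 + 111*l/8 - 315/8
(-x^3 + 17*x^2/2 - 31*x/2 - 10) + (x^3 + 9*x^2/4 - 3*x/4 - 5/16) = 43*x^2/4 - 65*x/4 - 165/16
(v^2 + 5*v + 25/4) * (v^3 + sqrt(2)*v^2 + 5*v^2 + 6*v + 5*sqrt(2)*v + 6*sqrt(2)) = v^5 + sqrt(2)*v^4 + 10*v^4 + 10*sqrt(2)*v^3 + 149*v^3/4 + 149*sqrt(2)*v^2/4 + 245*v^2/4 + 75*v/2 + 245*sqrt(2)*v/4 + 75*sqrt(2)/2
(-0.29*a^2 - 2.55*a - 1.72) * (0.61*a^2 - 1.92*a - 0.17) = -0.1769*a^4 - 0.9987*a^3 + 3.8961*a^2 + 3.7359*a + 0.2924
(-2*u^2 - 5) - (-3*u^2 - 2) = u^2 - 3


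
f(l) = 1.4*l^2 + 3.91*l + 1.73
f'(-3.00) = -4.49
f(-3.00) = 2.60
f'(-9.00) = -21.29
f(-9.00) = 79.94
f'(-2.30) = -2.53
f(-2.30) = 0.14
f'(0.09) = 4.16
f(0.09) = 2.09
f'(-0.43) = 2.71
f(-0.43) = 0.31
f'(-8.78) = -20.67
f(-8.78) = 75.32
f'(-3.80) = -6.73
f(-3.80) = 7.09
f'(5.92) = 20.49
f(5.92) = 73.94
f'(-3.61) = -6.20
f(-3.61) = 5.86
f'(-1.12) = 0.77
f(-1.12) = -0.89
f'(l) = 2.8*l + 3.91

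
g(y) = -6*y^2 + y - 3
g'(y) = 1 - 12*y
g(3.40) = -68.96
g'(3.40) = -39.80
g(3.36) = -67.38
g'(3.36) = -39.32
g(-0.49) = -4.93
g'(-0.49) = 6.88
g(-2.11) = -31.82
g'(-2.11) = 26.32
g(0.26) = -3.15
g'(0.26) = -2.12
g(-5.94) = -220.64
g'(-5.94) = 72.28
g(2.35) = -33.78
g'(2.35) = -27.20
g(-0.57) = -5.52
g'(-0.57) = 7.84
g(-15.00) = -1368.00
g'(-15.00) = 181.00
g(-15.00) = -1368.00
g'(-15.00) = 181.00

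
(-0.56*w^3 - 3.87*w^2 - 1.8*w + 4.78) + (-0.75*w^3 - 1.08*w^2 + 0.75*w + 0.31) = -1.31*w^3 - 4.95*w^2 - 1.05*w + 5.09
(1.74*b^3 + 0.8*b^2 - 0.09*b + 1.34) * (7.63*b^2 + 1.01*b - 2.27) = 13.2762*b^5 + 7.8614*b^4 - 3.8285*b^3 + 8.3173*b^2 + 1.5577*b - 3.0418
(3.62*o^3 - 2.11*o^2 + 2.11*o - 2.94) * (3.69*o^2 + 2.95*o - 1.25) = 13.3578*o^5 + 2.8931*o^4 - 2.9636*o^3 - 1.9866*o^2 - 11.3105*o + 3.675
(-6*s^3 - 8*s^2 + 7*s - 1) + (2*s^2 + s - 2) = -6*s^3 - 6*s^2 + 8*s - 3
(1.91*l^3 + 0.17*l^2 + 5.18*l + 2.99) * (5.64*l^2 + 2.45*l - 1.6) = 10.7724*l^5 + 5.6383*l^4 + 26.5757*l^3 + 29.2826*l^2 - 0.962499999999999*l - 4.784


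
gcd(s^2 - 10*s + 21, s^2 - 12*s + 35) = s - 7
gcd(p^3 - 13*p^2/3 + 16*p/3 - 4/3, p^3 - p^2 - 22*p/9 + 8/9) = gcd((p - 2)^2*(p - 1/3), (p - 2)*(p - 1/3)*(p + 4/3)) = p^2 - 7*p/3 + 2/3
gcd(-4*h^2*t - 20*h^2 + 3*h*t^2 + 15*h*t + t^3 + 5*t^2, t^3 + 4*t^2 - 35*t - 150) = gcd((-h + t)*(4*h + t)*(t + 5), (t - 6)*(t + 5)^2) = t + 5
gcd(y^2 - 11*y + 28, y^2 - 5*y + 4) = y - 4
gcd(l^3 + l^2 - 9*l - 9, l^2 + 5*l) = 1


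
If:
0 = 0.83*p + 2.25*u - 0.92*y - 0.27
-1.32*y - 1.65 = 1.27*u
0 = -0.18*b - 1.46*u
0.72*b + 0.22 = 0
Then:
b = -0.31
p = -1.20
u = 0.04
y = -1.29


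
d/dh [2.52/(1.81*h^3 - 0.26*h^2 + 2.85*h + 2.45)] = (-13.6836*h^2 + 1.3104*h - 7.182)/(1.81*h^3 - 0.26*h^2 + 2.85*h + 2.45)^2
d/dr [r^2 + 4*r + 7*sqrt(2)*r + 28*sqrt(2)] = 2*r + 4 + 7*sqrt(2)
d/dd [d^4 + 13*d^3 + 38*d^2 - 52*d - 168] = 4*d^3 + 39*d^2 + 76*d - 52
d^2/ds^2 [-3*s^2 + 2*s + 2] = -6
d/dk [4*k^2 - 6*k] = 8*k - 6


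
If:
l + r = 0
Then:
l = -r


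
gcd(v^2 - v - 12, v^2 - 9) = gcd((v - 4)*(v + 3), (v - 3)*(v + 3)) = v + 3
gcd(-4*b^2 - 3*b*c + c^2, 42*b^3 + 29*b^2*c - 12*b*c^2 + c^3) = b + c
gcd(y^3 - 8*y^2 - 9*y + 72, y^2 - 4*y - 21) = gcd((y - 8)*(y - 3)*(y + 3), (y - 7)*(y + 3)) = y + 3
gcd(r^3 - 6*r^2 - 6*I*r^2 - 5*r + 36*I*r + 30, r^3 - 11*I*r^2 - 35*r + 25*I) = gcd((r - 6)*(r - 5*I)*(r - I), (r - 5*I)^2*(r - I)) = r^2 - 6*I*r - 5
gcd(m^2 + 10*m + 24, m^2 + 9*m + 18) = m + 6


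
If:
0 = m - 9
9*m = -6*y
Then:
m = 9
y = -27/2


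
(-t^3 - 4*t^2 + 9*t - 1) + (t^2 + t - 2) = -t^3 - 3*t^2 + 10*t - 3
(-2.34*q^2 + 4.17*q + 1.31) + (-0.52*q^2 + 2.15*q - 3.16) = -2.86*q^2 + 6.32*q - 1.85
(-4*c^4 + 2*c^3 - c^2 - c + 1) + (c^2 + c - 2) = -4*c^4 + 2*c^3 - 1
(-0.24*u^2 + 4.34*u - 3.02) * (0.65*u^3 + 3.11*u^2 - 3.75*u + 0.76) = -0.156*u^5 + 2.0746*u^4 + 12.4344*u^3 - 25.8496*u^2 + 14.6234*u - 2.2952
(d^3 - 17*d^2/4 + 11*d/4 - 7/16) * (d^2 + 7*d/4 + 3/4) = d^5 - 5*d^4/2 - 63*d^3/16 + 19*d^2/16 + 83*d/64 - 21/64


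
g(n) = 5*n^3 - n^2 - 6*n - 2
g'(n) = 15*n^2 - 2*n - 6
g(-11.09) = -6878.14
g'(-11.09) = 1861.00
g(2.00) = 22.00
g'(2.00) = 50.00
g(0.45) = -4.45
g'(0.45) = -3.86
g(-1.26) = -6.03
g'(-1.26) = 20.33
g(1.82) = 13.91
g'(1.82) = 40.05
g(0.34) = -3.96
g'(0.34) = -4.95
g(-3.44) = -196.73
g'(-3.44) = 178.38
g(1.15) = -2.62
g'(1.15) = 11.54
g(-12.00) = -8714.00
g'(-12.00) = 2178.00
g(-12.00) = -8714.00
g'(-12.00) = 2178.00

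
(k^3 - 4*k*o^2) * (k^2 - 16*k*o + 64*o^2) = k^5 - 16*k^4*o + 60*k^3*o^2 + 64*k^2*o^3 - 256*k*o^4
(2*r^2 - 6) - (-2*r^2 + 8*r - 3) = 4*r^2 - 8*r - 3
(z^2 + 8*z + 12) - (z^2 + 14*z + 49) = -6*z - 37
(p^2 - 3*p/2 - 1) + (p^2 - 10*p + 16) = 2*p^2 - 23*p/2 + 15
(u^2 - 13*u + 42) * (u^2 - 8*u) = u^4 - 21*u^3 + 146*u^2 - 336*u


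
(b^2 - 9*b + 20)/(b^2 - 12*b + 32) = (b - 5)/(b - 8)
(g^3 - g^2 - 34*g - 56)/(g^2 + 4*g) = g - 5 - 14/g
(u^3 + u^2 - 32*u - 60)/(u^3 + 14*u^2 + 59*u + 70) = (u - 6)/(u + 7)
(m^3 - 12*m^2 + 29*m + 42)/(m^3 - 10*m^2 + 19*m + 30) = (m - 7)/(m - 5)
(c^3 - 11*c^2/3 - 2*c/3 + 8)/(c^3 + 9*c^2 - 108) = (3*c^2 - 2*c - 8)/(3*(c^2 + 12*c + 36))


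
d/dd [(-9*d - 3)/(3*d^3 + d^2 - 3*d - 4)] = 3*(18*d^3 + 12*d^2 + 2*d + 9)/(9*d^6 + 6*d^5 - 17*d^4 - 30*d^3 + d^2 + 24*d + 16)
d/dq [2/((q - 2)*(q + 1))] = 2*(1 - 2*q)/(q^4 - 2*q^3 - 3*q^2 + 4*q + 4)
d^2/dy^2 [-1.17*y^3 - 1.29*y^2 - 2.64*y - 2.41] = -7.02*y - 2.58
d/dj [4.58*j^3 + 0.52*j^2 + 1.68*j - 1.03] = 13.74*j^2 + 1.04*j + 1.68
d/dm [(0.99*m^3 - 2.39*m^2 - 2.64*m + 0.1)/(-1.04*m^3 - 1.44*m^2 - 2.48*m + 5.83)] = (-3.9112*m^4 - 10.4016*m^3 + 19.7527*m^2 - 27.5794*m - 15.1432)/(1.0816*m^6 + 2.9952*m^5 + 7.232*m^4 - 4.984*m^3 - 10.64*m^2 - 28.9168*m + 33.9889)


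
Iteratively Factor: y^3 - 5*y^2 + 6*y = (y - 2)*(y^2 - 3*y) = y*(y - 2)*(y - 3)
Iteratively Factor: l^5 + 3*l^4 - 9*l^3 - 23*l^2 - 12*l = (l + 1)*(l^4 + 2*l^3 - 11*l^2 - 12*l) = (l + 1)*(l + 4)*(l^3 - 2*l^2 - 3*l) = l*(l + 1)*(l + 4)*(l^2 - 2*l - 3) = l*(l - 3)*(l + 1)*(l + 4)*(l + 1)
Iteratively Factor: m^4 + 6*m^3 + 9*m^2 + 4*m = (m + 1)*(m^3 + 5*m^2 + 4*m) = (m + 1)^2*(m^2 + 4*m) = m*(m + 1)^2*(m + 4)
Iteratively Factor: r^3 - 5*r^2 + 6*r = (r - 2)*(r^2 - 3*r) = r*(r - 2)*(r - 3)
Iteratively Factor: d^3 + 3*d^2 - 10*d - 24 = (d + 4)*(d^2 - d - 6) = (d - 3)*(d + 4)*(d + 2)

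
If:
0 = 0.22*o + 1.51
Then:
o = -6.86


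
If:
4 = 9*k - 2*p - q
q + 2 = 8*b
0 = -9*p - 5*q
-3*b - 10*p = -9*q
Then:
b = 262/1021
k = 4078/9189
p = -30/1021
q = 54/1021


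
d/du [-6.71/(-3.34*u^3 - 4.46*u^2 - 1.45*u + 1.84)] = (-67.2342*u^2 - 59.8532*u - 9.7295)/(3.34*u^3 + 4.46*u^2 + 1.45*u - 1.84)^2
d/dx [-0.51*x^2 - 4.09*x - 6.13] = -1.02*x - 4.09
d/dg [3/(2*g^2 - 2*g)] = 3*(1 - 2*g)/(2*g^2*(g - 1)^2)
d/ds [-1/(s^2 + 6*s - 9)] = 2*(s + 3)/(s^2 + 6*s - 9)^2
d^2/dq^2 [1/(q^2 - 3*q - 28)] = 2*(q^2 - 3*q - (2*q - 3)^2 - 28)/(-q^2 + 3*q + 28)^3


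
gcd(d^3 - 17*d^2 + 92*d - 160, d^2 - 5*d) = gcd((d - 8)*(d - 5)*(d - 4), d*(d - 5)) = d - 5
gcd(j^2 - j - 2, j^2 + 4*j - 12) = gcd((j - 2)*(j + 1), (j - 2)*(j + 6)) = j - 2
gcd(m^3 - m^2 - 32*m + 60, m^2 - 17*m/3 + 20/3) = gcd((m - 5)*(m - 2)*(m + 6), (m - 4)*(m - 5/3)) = 1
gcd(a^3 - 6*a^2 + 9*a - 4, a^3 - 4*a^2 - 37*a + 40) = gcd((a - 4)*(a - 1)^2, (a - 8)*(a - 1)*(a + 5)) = a - 1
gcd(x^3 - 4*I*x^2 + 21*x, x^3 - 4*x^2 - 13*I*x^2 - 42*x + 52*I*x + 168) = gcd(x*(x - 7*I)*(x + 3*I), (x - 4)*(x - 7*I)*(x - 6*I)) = x - 7*I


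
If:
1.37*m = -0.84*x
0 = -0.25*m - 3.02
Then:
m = -12.08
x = 19.70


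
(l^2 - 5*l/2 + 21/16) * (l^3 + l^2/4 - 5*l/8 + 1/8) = l^5 - 9*l^4/4 + l^3/16 + 129*l^2/64 - 145*l/128 + 21/128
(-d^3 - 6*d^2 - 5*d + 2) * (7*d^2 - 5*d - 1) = -7*d^5 - 37*d^4 - 4*d^3 + 45*d^2 - 5*d - 2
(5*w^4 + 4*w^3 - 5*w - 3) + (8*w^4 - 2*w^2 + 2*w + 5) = 13*w^4 + 4*w^3 - 2*w^2 - 3*w + 2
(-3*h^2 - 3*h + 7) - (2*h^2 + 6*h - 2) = -5*h^2 - 9*h + 9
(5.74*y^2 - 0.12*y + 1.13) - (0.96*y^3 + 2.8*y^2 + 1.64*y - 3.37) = -0.96*y^3 + 2.94*y^2 - 1.76*y + 4.5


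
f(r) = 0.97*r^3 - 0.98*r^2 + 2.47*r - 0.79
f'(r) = 2.91*r^2 - 1.96*r + 2.47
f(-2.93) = -40.84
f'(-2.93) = 33.19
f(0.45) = 0.21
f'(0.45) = 2.18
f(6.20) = 208.03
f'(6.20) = 102.18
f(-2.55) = -29.54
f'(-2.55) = 26.39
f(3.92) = 52.26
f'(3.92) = 39.50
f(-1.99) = -17.23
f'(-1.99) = 17.89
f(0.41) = 0.12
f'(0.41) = 2.16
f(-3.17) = -49.37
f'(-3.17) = 37.93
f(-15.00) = -3532.09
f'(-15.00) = 686.62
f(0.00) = -0.79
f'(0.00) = 2.47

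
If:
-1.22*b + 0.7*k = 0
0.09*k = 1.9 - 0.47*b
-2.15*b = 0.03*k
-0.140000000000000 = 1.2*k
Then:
No Solution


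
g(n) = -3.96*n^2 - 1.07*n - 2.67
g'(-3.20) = 24.27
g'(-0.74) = 4.79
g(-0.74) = -4.05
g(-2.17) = -19.00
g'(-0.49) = 2.81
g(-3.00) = -35.10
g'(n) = -7.92*n - 1.07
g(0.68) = -5.23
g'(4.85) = -39.48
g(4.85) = -101.01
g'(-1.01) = 6.93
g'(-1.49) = 10.73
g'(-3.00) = 22.69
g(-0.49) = -3.10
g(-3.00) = -35.10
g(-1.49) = -9.87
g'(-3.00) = 22.69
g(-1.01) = -5.63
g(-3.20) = -39.80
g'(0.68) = -6.46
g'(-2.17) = 16.12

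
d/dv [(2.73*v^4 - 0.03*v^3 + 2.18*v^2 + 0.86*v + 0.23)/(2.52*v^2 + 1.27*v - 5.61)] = (13.7592*v^5 + 10.3257*v^4 - 61.3374*v^3 + 1.1063*v^2 - 25.6188*v - 5.1167)/(6.3504*v^4 + 6.4008*v^3 - 26.6615*v^2 - 14.2494*v + 31.4721)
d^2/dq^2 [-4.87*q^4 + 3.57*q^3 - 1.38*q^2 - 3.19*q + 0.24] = -58.44*q^2 + 21.42*q - 2.76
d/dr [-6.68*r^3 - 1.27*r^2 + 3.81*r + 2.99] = -20.04*r^2 - 2.54*r + 3.81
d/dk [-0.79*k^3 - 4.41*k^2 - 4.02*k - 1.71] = -2.37*k^2 - 8.82*k - 4.02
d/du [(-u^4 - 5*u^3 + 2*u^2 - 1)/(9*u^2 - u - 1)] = (-18*u^5 - 42*u^4 + 14*u^3 + 13*u^2 + 14*u - 1)/(81*u^4 - 18*u^3 - 17*u^2 + 2*u + 1)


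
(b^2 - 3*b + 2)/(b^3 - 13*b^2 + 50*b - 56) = (b - 1)/(b^2 - 11*b + 28)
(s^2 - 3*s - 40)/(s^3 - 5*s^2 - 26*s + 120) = (s - 8)/(s^2 - 10*s + 24)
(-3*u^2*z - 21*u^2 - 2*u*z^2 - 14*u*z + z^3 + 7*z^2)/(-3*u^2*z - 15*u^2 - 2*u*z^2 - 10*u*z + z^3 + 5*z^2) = (z + 7)/(z + 5)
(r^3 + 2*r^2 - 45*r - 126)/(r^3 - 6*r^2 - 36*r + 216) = (r^2 - 4*r - 21)/(r^2 - 12*r + 36)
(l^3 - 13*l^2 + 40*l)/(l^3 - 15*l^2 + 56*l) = (l - 5)/(l - 7)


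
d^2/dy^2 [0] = 0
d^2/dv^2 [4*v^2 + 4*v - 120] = 8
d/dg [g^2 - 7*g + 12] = 2*g - 7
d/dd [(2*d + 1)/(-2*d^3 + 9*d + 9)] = (-4*d^3 + 18*d + 3*(2*d + 1)*(2*d^2 - 3) + 18)/(-2*d^3 + 9*d + 9)^2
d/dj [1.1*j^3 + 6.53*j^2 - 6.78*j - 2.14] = 3.3*j^2 + 13.06*j - 6.78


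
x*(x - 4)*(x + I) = x^3 - 4*x^2 + I*x^2 - 4*I*x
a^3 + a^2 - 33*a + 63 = (a - 3)^2*(a + 7)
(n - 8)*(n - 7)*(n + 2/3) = n^3 - 43*n^2/3 + 46*n + 112/3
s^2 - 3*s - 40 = (s - 8)*(s + 5)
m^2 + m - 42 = (m - 6)*(m + 7)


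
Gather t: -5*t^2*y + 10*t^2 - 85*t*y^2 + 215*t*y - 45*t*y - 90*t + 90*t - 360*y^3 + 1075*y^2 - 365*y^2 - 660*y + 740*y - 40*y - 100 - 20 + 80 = t^2*(10 - 5*y) + t*(-85*y^2 + 170*y) - 360*y^3 + 710*y^2 + 40*y - 40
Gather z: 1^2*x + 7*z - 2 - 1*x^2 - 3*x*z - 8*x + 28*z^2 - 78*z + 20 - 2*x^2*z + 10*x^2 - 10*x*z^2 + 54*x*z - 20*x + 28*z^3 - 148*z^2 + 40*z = 9*x^2 - 27*x + 28*z^3 + z^2*(-10*x - 120) + z*(-2*x^2 + 51*x - 31) + 18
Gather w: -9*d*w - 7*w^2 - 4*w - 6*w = -7*w^2 + w*(-9*d - 10)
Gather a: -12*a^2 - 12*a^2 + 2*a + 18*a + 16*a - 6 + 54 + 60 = -24*a^2 + 36*a + 108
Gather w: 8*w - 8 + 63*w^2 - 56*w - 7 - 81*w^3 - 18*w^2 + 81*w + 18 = -81*w^3 + 45*w^2 + 33*w + 3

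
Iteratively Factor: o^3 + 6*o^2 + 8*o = (o + 4)*(o^2 + 2*o) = (o + 2)*(o + 4)*(o)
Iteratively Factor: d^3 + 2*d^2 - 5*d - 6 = (d + 3)*(d^2 - d - 2) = (d + 1)*(d + 3)*(d - 2)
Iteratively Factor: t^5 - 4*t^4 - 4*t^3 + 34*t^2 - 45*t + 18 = (t + 3)*(t^4 - 7*t^3 + 17*t^2 - 17*t + 6) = (t - 1)*(t + 3)*(t^3 - 6*t^2 + 11*t - 6) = (t - 2)*(t - 1)*(t + 3)*(t^2 - 4*t + 3) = (t - 2)*(t - 1)^2*(t + 3)*(t - 3)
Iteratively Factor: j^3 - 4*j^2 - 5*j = (j + 1)*(j^2 - 5*j) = (j - 5)*(j + 1)*(j)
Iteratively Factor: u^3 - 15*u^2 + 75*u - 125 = (u - 5)*(u^2 - 10*u + 25) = (u - 5)^2*(u - 5)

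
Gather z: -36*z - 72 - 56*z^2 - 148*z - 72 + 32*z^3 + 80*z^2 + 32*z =32*z^3 + 24*z^2 - 152*z - 144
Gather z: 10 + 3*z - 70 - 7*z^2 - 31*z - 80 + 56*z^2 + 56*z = 49*z^2 + 28*z - 140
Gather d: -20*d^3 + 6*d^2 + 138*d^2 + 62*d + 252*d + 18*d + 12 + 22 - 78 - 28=-20*d^3 + 144*d^2 + 332*d - 72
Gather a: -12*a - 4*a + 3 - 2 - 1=-16*a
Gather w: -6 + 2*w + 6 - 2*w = 0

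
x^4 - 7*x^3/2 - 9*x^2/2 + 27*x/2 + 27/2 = (x - 3)^2*(x + 1)*(x + 3/2)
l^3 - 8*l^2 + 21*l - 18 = (l - 3)^2*(l - 2)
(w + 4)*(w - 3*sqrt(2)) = w^2 - 3*sqrt(2)*w + 4*w - 12*sqrt(2)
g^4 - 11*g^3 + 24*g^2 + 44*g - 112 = (g - 7)*(g - 4)*(g - 2)*(g + 2)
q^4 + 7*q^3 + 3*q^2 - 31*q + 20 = (q - 1)^2*(q + 4)*(q + 5)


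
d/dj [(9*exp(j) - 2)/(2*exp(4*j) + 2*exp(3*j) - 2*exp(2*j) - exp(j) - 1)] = (-54*exp(4*j) - 20*exp(3*j) + 30*exp(2*j) - 8*exp(j) - 11)*exp(j)/(4*exp(8*j) + 8*exp(7*j) - 4*exp(6*j) - 12*exp(5*j) - 4*exp(4*j) + 5*exp(2*j) + 2*exp(j) + 1)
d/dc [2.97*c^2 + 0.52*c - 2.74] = 5.94*c + 0.52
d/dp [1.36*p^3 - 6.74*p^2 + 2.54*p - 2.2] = 4.08*p^2 - 13.48*p + 2.54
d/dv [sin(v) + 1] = cos(v)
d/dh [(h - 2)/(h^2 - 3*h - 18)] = (h^2 - 3*h - (h - 2)*(2*h - 3) - 18)/(-h^2 + 3*h + 18)^2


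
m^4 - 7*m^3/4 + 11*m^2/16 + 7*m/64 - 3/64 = (m - 1)*(m - 3/4)*(m - 1/4)*(m + 1/4)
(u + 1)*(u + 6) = u^2 + 7*u + 6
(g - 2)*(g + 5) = g^2 + 3*g - 10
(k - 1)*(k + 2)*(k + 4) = k^3 + 5*k^2 + 2*k - 8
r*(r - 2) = r^2 - 2*r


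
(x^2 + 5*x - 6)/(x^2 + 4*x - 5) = (x + 6)/(x + 5)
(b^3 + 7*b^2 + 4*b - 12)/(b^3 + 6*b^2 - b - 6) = (b + 2)/(b + 1)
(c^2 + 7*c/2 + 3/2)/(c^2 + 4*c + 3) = (c + 1/2)/(c + 1)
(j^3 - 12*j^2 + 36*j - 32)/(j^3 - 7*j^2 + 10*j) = (j^2 - 10*j + 16)/(j*(j - 5))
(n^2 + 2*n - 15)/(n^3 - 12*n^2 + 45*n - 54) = (n + 5)/(n^2 - 9*n + 18)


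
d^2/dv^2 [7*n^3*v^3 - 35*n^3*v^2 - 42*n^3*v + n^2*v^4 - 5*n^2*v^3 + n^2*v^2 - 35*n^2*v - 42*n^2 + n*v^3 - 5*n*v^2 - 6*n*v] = 2*n*(21*n^2*v - 35*n^2 + 6*n*v^2 - 15*n*v + n + 3*v - 5)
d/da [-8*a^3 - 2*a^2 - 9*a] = -24*a^2 - 4*a - 9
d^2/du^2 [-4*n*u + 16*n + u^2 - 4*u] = 2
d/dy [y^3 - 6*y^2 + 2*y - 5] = 3*y^2 - 12*y + 2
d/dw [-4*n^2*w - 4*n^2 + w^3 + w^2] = -4*n^2 + 3*w^2 + 2*w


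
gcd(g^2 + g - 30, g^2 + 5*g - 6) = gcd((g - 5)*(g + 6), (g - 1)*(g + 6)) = g + 6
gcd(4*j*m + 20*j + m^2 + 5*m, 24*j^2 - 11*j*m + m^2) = 1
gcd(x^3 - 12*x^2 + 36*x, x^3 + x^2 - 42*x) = x^2 - 6*x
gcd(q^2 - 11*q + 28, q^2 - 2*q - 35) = q - 7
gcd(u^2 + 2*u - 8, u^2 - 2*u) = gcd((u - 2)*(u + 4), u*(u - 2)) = u - 2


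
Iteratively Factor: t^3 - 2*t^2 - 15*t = (t - 5)*(t^2 + 3*t) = (t - 5)*(t + 3)*(t)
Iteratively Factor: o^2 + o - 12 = (o - 3)*(o + 4)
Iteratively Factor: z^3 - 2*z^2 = (z - 2)*(z^2) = z*(z - 2)*(z)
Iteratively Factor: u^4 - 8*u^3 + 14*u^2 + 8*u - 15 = (u - 1)*(u^3 - 7*u^2 + 7*u + 15) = (u - 5)*(u - 1)*(u^2 - 2*u - 3) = (u - 5)*(u - 3)*(u - 1)*(u + 1)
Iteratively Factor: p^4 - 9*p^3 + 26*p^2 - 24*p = (p - 4)*(p^3 - 5*p^2 + 6*p) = (p - 4)*(p - 3)*(p^2 - 2*p) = (p - 4)*(p - 3)*(p - 2)*(p)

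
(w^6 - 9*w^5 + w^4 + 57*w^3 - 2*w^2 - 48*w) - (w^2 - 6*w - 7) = w^6 - 9*w^5 + w^4 + 57*w^3 - 3*w^2 - 42*w + 7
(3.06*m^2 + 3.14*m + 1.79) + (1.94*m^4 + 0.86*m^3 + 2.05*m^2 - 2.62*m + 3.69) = 1.94*m^4 + 0.86*m^3 + 5.11*m^2 + 0.52*m + 5.48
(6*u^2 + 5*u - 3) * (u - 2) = 6*u^3 - 7*u^2 - 13*u + 6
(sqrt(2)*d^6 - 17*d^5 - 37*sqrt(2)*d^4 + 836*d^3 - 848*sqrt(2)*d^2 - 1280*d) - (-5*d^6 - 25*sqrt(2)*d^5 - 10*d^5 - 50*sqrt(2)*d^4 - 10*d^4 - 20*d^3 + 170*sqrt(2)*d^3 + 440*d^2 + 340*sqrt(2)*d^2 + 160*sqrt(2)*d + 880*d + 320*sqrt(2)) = sqrt(2)*d^6 + 5*d^6 - 7*d^5 + 25*sqrt(2)*d^5 + 10*d^4 + 13*sqrt(2)*d^4 - 170*sqrt(2)*d^3 + 856*d^3 - 1188*sqrt(2)*d^2 - 440*d^2 - 2160*d - 160*sqrt(2)*d - 320*sqrt(2)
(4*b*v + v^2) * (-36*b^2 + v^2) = -144*b^3*v - 36*b^2*v^2 + 4*b*v^3 + v^4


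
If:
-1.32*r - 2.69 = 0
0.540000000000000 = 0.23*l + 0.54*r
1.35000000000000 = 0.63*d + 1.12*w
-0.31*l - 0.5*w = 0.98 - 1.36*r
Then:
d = 23.34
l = 7.13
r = -2.04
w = -11.93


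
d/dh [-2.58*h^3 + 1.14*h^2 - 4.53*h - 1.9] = -7.74*h^2 + 2.28*h - 4.53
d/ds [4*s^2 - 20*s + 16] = 8*s - 20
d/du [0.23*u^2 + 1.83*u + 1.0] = 0.46*u + 1.83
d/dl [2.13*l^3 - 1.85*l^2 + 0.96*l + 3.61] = 6.39*l^2 - 3.7*l + 0.96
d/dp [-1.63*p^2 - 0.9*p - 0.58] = -3.26*p - 0.9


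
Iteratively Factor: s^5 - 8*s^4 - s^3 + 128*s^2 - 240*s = (s)*(s^4 - 8*s^3 - s^2 + 128*s - 240) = s*(s + 4)*(s^3 - 12*s^2 + 47*s - 60) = s*(s - 4)*(s + 4)*(s^2 - 8*s + 15) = s*(s - 5)*(s - 4)*(s + 4)*(s - 3)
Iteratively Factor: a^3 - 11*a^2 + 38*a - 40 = (a - 4)*(a^2 - 7*a + 10) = (a - 5)*(a - 4)*(a - 2)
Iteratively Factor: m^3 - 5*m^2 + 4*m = (m - 1)*(m^2 - 4*m) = (m - 4)*(m - 1)*(m)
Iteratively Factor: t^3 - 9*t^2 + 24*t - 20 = (t - 2)*(t^2 - 7*t + 10) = (t - 5)*(t - 2)*(t - 2)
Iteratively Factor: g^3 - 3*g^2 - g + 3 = (g - 3)*(g^2 - 1) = (g - 3)*(g - 1)*(g + 1)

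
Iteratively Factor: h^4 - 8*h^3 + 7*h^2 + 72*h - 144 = (h - 3)*(h^3 - 5*h^2 - 8*h + 48) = (h - 3)*(h + 3)*(h^2 - 8*h + 16) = (h - 4)*(h - 3)*(h + 3)*(h - 4)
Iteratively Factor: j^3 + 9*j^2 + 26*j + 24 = (j + 4)*(j^2 + 5*j + 6) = (j + 3)*(j + 4)*(j + 2)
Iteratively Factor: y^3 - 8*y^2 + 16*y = (y - 4)*(y^2 - 4*y) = y*(y - 4)*(y - 4)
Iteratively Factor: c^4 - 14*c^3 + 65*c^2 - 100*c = (c)*(c^3 - 14*c^2 + 65*c - 100) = c*(c - 5)*(c^2 - 9*c + 20) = c*(c - 5)*(c - 4)*(c - 5)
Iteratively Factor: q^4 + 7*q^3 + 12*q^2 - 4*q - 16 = (q + 2)*(q^3 + 5*q^2 + 2*q - 8) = (q - 1)*(q + 2)*(q^2 + 6*q + 8) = (q - 1)*(q + 2)^2*(q + 4)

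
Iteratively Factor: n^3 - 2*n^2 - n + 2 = (n - 2)*(n^2 - 1) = (n - 2)*(n - 1)*(n + 1)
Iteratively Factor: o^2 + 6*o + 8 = (o + 2)*(o + 4)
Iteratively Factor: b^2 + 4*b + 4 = (b + 2)*(b + 2)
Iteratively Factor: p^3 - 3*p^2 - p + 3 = (p - 3)*(p^2 - 1) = (p - 3)*(p + 1)*(p - 1)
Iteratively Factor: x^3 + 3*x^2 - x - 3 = (x + 3)*(x^2 - 1) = (x - 1)*(x + 3)*(x + 1)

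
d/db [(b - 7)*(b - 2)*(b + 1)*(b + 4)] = 4*b^3 - 12*b^2 - 54*b + 34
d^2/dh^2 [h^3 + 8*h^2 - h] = 6*h + 16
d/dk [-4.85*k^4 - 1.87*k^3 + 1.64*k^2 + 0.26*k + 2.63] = -19.4*k^3 - 5.61*k^2 + 3.28*k + 0.26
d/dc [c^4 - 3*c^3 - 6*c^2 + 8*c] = 4*c^3 - 9*c^2 - 12*c + 8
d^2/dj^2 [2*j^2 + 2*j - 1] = 4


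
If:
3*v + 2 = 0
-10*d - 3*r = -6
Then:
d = 3/5 - 3*r/10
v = -2/3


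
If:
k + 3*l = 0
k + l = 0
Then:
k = 0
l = 0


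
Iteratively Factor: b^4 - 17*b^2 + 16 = (b - 4)*(b^3 + 4*b^2 - b - 4) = (b - 4)*(b + 4)*(b^2 - 1) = (b - 4)*(b + 1)*(b + 4)*(b - 1)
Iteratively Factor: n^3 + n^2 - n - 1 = (n + 1)*(n^2 - 1) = (n - 1)*(n + 1)*(n + 1)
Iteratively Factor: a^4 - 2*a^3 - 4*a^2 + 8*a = (a - 2)*(a^3 - 4*a) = a*(a - 2)*(a^2 - 4) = a*(a - 2)*(a + 2)*(a - 2)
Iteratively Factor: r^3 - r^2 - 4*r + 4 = (r - 1)*(r^2 - 4) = (r - 1)*(r + 2)*(r - 2)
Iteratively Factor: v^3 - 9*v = (v + 3)*(v^2 - 3*v) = v*(v + 3)*(v - 3)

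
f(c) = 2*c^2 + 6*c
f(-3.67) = 4.92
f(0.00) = 0.00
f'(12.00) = 54.00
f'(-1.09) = 1.64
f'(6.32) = 31.28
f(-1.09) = -4.16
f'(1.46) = 11.84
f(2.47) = 27.02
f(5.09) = 82.36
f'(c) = 4*c + 6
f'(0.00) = 6.00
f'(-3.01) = -6.04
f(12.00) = 360.00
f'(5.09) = 26.36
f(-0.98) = -3.96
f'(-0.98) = 2.08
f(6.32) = 117.80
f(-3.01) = 0.06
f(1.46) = 13.02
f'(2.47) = 15.88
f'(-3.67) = -8.68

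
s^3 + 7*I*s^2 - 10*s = s*(s + 2*I)*(s + 5*I)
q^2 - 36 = (q - 6)*(q + 6)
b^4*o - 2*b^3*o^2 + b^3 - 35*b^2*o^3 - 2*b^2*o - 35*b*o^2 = b*(b - 7*o)*(b + 5*o)*(b*o + 1)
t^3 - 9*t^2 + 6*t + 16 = (t - 8)*(t - 2)*(t + 1)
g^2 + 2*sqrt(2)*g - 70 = (g - 5*sqrt(2))*(g + 7*sqrt(2))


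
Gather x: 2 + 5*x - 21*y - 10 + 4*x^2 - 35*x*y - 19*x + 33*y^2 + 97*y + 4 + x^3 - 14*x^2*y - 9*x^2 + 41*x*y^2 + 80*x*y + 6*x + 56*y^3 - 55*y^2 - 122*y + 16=x^3 + x^2*(-14*y - 5) + x*(41*y^2 + 45*y - 8) + 56*y^3 - 22*y^2 - 46*y + 12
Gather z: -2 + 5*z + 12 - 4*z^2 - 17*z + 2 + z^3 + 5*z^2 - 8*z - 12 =z^3 + z^2 - 20*z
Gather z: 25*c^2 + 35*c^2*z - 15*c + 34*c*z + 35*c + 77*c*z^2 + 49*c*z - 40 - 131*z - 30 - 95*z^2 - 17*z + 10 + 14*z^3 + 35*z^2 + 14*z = 25*c^2 + 20*c + 14*z^3 + z^2*(77*c - 60) + z*(35*c^2 + 83*c - 134) - 60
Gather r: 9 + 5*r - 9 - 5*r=0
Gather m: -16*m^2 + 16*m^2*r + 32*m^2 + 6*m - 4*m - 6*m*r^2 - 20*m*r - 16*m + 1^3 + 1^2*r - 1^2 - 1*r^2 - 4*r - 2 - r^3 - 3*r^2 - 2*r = m^2*(16*r + 16) + m*(-6*r^2 - 20*r - 14) - r^3 - 4*r^2 - 5*r - 2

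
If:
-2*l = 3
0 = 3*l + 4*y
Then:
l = -3/2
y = 9/8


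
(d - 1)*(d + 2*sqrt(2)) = d^2 - d + 2*sqrt(2)*d - 2*sqrt(2)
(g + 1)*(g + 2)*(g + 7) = g^3 + 10*g^2 + 23*g + 14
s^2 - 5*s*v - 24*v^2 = (s - 8*v)*(s + 3*v)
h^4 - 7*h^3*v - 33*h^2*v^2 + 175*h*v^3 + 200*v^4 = (h - 8*v)*(h - 5*v)*(h + v)*(h + 5*v)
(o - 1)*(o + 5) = o^2 + 4*o - 5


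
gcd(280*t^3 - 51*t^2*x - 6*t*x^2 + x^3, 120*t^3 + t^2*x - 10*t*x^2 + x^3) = 40*t^2 - 13*t*x + x^2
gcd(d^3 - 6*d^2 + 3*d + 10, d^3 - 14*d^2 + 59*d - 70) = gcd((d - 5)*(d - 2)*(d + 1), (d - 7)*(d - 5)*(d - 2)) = d^2 - 7*d + 10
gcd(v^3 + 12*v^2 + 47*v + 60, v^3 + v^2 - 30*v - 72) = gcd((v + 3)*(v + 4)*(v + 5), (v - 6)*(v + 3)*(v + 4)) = v^2 + 7*v + 12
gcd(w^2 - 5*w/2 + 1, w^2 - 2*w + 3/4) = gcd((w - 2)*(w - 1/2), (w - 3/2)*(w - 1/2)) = w - 1/2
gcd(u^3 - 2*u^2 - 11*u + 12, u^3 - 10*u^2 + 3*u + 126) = u + 3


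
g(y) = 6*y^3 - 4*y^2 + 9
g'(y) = 18*y^2 - 8*y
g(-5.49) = -1104.38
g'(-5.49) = 586.44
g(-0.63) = 5.91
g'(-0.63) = 12.18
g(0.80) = 9.51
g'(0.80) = 5.12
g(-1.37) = -13.94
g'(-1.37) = 44.74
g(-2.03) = -57.68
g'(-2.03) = 90.42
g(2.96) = 129.56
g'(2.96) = 134.03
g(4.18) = 377.32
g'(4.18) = 281.06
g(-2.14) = -68.12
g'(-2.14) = 99.55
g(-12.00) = -10935.00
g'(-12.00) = 2688.00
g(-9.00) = -4689.00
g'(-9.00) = 1530.00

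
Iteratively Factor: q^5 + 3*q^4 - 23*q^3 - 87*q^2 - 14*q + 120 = (q + 4)*(q^4 - q^3 - 19*q^2 - 11*q + 30) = (q - 1)*(q + 4)*(q^3 - 19*q - 30) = (q - 1)*(q + 2)*(q + 4)*(q^2 - 2*q - 15) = (q - 5)*(q - 1)*(q + 2)*(q + 4)*(q + 3)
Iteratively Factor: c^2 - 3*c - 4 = (c + 1)*(c - 4)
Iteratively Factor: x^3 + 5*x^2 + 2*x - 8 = (x + 2)*(x^2 + 3*x - 4) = (x + 2)*(x + 4)*(x - 1)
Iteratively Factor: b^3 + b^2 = (b)*(b^2 + b) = b^2*(b + 1)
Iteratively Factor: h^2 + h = (h + 1)*(h)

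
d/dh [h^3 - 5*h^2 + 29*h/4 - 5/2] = 3*h^2 - 10*h + 29/4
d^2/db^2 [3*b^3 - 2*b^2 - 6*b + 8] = 18*b - 4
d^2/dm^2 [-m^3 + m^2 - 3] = 2 - 6*m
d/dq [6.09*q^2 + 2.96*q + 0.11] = 12.18*q + 2.96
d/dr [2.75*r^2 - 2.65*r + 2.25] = 5.5*r - 2.65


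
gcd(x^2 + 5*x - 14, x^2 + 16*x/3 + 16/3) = 1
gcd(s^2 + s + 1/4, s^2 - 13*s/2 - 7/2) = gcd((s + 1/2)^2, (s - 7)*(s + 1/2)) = s + 1/2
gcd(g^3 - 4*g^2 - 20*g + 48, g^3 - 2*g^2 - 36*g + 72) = g^2 - 8*g + 12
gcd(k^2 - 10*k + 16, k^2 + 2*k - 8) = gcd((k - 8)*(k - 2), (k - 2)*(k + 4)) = k - 2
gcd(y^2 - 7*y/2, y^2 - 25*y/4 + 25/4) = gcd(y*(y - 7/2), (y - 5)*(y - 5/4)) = 1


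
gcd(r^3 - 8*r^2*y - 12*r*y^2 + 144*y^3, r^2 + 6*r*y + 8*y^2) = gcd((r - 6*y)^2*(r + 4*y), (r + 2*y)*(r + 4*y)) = r + 4*y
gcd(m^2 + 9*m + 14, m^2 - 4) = m + 2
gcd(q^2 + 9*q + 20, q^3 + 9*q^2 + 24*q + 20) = q + 5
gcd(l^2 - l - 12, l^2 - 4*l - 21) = l + 3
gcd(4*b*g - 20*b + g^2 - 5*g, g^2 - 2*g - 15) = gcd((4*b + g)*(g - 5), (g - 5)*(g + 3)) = g - 5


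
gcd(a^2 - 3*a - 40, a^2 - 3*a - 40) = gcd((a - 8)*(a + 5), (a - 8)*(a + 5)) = a^2 - 3*a - 40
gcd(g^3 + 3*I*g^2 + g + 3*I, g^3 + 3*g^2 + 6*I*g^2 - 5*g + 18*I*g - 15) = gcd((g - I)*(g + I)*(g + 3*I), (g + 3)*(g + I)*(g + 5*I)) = g + I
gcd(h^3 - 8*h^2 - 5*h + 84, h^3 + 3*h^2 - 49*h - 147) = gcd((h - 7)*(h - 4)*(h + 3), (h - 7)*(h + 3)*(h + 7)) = h^2 - 4*h - 21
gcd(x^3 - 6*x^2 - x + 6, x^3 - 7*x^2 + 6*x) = x^2 - 7*x + 6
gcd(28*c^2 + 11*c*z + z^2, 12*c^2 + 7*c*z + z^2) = 4*c + z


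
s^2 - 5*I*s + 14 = (s - 7*I)*(s + 2*I)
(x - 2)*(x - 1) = x^2 - 3*x + 2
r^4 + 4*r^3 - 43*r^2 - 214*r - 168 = (r - 7)*(r + 1)*(r + 4)*(r + 6)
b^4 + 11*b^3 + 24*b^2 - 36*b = b*(b - 1)*(b + 6)^2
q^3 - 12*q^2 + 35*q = q*(q - 7)*(q - 5)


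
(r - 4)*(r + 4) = r^2 - 16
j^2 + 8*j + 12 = (j + 2)*(j + 6)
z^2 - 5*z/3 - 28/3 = (z - 4)*(z + 7/3)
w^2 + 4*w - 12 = (w - 2)*(w + 6)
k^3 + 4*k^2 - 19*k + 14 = (k - 2)*(k - 1)*(k + 7)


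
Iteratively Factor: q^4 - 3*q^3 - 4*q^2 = (q + 1)*(q^3 - 4*q^2) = (q - 4)*(q + 1)*(q^2) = q*(q - 4)*(q + 1)*(q)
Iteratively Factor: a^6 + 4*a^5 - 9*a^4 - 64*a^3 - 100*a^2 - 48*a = (a + 3)*(a^5 + a^4 - 12*a^3 - 28*a^2 - 16*a) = a*(a + 3)*(a^4 + a^3 - 12*a^2 - 28*a - 16) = a*(a + 1)*(a + 3)*(a^3 - 12*a - 16) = a*(a - 4)*(a + 1)*(a + 3)*(a^2 + 4*a + 4) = a*(a - 4)*(a + 1)*(a + 2)*(a + 3)*(a + 2)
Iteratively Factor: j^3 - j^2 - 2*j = (j + 1)*(j^2 - 2*j) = j*(j + 1)*(j - 2)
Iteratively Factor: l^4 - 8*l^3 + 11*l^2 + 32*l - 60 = (l - 2)*(l^3 - 6*l^2 - l + 30) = (l - 5)*(l - 2)*(l^2 - l - 6) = (l - 5)*(l - 2)*(l + 2)*(l - 3)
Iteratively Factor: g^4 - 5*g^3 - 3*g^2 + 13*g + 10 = (g - 5)*(g^3 - 3*g - 2) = (g - 5)*(g - 2)*(g^2 + 2*g + 1) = (g - 5)*(g - 2)*(g + 1)*(g + 1)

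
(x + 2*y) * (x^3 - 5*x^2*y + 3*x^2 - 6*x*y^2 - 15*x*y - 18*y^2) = x^4 - 3*x^3*y + 3*x^3 - 16*x^2*y^2 - 9*x^2*y - 12*x*y^3 - 48*x*y^2 - 36*y^3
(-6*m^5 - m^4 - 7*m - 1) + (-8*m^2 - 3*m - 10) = -6*m^5 - m^4 - 8*m^2 - 10*m - 11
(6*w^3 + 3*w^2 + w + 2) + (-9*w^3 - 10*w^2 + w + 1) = -3*w^3 - 7*w^2 + 2*w + 3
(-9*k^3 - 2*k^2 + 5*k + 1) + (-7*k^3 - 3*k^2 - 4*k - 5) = -16*k^3 - 5*k^2 + k - 4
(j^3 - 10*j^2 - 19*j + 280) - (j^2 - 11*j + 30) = j^3 - 11*j^2 - 8*j + 250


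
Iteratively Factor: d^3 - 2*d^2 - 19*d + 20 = (d - 5)*(d^2 + 3*d - 4) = (d - 5)*(d + 4)*(d - 1)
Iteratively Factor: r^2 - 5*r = (r - 5)*(r)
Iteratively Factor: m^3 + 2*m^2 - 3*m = (m)*(m^2 + 2*m - 3) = m*(m - 1)*(m + 3)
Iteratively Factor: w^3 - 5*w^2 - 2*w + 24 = (w - 4)*(w^2 - w - 6) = (w - 4)*(w - 3)*(w + 2)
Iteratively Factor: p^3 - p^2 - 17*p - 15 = (p + 1)*(p^2 - 2*p - 15) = (p + 1)*(p + 3)*(p - 5)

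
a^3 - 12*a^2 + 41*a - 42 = (a - 7)*(a - 3)*(a - 2)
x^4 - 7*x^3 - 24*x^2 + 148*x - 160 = (x - 8)*(x - 2)^2*(x + 5)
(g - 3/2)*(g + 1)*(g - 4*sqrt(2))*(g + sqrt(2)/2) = g^4 - 7*sqrt(2)*g^3/2 - g^3/2 - 11*g^2/2 + 7*sqrt(2)*g^2/4 + 2*g + 21*sqrt(2)*g/4 + 6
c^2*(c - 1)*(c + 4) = c^4 + 3*c^3 - 4*c^2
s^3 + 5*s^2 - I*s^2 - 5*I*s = s*(s + 5)*(s - I)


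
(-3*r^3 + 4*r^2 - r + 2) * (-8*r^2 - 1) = 24*r^5 - 32*r^4 + 11*r^3 - 20*r^2 + r - 2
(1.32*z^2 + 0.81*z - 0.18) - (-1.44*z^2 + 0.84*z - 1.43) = 2.76*z^2 - 0.0299999999999999*z + 1.25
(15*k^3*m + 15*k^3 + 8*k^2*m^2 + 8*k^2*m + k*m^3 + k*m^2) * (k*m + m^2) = 15*k^4*m^2 + 15*k^4*m + 23*k^3*m^3 + 23*k^3*m^2 + 9*k^2*m^4 + 9*k^2*m^3 + k*m^5 + k*m^4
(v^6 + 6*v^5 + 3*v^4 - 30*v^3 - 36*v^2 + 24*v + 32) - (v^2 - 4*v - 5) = v^6 + 6*v^5 + 3*v^4 - 30*v^3 - 37*v^2 + 28*v + 37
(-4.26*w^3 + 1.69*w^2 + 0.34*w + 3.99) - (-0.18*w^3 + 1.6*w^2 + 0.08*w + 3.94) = -4.08*w^3 + 0.0899999999999999*w^2 + 0.26*w + 0.0500000000000003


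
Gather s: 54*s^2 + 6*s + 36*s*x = 54*s^2 + s*(36*x + 6)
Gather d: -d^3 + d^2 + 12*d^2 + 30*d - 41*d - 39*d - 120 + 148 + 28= -d^3 + 13*d^2 - 50*d + 56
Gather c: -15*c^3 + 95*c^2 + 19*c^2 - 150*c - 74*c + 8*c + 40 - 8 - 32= -15*c^3 + 114*c^2 - 216*c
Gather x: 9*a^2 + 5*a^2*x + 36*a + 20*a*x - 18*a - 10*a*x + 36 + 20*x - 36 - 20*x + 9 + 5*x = 9*a^2 + 18*a + x*(5*a^2 + 10*a + 5) + 9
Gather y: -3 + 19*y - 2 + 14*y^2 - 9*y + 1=14*y^2 + 10*y - 4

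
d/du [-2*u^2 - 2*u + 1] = -4*u - 2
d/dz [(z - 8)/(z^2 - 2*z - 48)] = -1/(z^2 + 12*z + 36)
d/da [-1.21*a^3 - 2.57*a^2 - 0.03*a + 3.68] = -3.63*a^2 - 5.14*a - 0.03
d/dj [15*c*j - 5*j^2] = 15*c - 10*j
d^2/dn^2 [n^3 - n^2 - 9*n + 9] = 6*n - 2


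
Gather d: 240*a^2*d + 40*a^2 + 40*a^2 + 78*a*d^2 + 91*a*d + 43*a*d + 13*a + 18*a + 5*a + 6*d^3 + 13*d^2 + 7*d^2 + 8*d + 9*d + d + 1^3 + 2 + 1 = 80*a^2 + 36*a + 6*d^3 + d^2*(78*a + 20) + d*(240*a^2 + 134*a + 18) + 4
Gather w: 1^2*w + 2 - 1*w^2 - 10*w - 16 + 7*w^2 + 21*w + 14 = 6*w^2 + 12*w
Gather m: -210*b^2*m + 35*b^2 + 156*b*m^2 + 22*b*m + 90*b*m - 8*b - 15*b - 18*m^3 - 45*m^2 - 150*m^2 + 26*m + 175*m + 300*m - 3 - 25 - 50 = 35*b^2 - 23*b - 18*m^3 + m^2*(156*b - 195) + m*(-210*b^2 + 112*b + 501) - 78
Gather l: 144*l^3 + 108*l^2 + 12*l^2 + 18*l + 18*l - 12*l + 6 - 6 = 144*l^3 + 120*l^2 + 24*l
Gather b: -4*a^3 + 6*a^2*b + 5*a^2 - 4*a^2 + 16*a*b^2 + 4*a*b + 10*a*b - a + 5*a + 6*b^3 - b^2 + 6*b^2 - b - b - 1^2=-4*a^3 + a^2 + 4*a + 6*b^3 + b^2*(16*a + 5) + b*(6*a^2 + 14*a - 2) - 1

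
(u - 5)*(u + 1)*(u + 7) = u^3 + 3*u^2 - 33*u - 35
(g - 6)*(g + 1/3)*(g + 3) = g^3 - 8*g^2/3 - 19*g - 6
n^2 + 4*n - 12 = (n - 2)*(n + 6)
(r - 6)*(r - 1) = r^2 - 7*r + 6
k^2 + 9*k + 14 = (k + 2)*(k + 7)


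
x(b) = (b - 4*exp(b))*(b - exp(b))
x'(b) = (1 - 4*exp(b))*(b - exp(b)) + (1 - exp(b))*(b - 4*exp(b)) = -5*b*exp(b) + 2*b + 8*exp(2*b) - 5*exp(b)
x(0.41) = 6.16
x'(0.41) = 8.36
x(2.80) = 859.32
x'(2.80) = 1856.56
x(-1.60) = 4.34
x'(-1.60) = -2.27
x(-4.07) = 16.91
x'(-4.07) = -7.88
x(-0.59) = 3.21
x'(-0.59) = 0.14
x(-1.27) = 3.71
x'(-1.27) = -1.53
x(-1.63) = 4.41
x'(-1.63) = -2.34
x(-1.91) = 5.15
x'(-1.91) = -2.97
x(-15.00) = 225.00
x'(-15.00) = -30.00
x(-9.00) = 81.01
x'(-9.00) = -18.00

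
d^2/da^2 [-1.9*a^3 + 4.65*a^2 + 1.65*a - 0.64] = 9.3 - 11.4*a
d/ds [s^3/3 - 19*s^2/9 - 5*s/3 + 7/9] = s^2 - 38*s/9 - 5/3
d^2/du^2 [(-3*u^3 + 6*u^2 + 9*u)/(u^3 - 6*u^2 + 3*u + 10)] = 12*(-2*u^3 + 15*u^2 - 45*u + 55)/(u^6 - 21*u^5 + 177*u^4 - 763*u^3 + 1770*u^2 - 2100*u + 1000)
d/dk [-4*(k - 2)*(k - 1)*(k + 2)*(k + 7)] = -16*k^3 - 72*k^2 + 88*k + 96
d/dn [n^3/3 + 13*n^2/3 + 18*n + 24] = n^2 + 26*n/3 + 18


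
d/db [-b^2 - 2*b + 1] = -2*b - 2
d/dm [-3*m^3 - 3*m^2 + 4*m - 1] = -9*m^2 - 6*m + 4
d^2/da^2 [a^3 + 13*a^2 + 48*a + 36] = 6*a + 26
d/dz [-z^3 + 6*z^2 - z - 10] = -3*z^2 + 12*z - 1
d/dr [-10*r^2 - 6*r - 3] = -20*r - 6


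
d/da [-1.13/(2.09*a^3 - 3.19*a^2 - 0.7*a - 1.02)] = (7.0851*a^2 - 7.2094*a - 0.791)/(-2.09*a^3 + 3.19*a^2 + 0.7*a + 1.02)^2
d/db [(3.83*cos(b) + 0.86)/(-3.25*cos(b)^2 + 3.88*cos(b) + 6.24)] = (12.4475*sin(b)^2 - 5.59*cos(b) - 33.0099)*sin(b)/(-3.25*cos(b)^2 + 3.88*cos(b) + 6.24)^2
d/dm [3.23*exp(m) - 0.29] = 3.23*exp(m)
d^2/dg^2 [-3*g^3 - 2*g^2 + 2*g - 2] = -18*g - 4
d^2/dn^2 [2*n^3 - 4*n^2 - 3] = 12*n - 8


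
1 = 1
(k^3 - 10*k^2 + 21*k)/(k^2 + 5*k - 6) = k*(k^2 - 10*k + 21)/(k^2 + 5*k - 6)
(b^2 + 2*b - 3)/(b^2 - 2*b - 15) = (b - 1)/(b - 5)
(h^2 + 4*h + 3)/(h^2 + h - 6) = (h + 1)/(h - 2)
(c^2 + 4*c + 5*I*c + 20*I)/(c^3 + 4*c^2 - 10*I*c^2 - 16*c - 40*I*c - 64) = (c + 5*I)/(c^2 - 10*I*c - 16)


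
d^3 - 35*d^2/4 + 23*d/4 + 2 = (d - 8)*(d - 1)*(d + 1/4)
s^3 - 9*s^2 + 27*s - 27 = (s - 3)^3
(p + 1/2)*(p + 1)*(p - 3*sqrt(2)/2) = p^3 - 3*sqrt(2)*p^2/2 + 3*p^2/2 - 9*sqrt(2)*p/4 + p/2 - 3*sqrt(2)/4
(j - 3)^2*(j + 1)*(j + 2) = j^4 - 3*j^3 - 7*j^2 + 15*j + 18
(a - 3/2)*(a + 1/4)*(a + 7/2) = a^3 + 9*a^2/4 - 19*a/4 - 21/16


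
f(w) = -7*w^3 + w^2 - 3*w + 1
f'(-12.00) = -3051.00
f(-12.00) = 12277.00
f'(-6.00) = -771.00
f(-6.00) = 1567.00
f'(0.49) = -7.06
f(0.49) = -1.05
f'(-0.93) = -23.02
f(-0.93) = 10.29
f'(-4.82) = -500.52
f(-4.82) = 822.55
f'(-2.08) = -98.01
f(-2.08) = 74.56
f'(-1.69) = -66.36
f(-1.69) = 42.71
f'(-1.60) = -59.96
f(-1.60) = 37.03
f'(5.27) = -575.69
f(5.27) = -1011.58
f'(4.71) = -459.45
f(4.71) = -722.36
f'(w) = -21*w^2 + 2*w - 3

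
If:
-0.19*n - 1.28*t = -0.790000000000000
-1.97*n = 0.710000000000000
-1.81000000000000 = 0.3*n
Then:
No Solution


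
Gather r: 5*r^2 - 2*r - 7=5*r^2 - 2*r - 7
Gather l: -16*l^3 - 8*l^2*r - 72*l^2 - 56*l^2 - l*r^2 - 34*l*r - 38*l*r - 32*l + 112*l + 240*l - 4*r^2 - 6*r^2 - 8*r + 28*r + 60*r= -16*l^3 + l^2*(-8*r - 128) + l*(-r^2 - 72*r + 320) - 10*r^2 + 80*r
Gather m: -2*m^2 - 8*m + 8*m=-2*m^2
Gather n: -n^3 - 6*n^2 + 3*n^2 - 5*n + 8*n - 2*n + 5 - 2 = -n^3 - 3*n^2 + n + 3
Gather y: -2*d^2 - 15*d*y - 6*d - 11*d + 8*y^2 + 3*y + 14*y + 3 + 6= -2*d^2 - 17*d + 8*y^2 + y*(17 - 15*d) + 9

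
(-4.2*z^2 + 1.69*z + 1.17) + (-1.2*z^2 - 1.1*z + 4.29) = -5.4*z^2 + 0.59*z + 5.46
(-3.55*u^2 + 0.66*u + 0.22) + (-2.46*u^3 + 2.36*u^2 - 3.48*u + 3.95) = -2.46*u^3 - 1.19*u^2 - 2.82*u + 4.17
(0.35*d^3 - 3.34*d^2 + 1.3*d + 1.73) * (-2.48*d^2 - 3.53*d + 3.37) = -0.868*d^5 + 7.0477*d^4 + 9.7457*d^3 - 20.1352*d^2 - 1.7259*d + 5.8301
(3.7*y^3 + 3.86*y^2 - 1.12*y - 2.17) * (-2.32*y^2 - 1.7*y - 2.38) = -8.584*y^5 - 15.2452*y^4 - 12.7696*y^3 - 2.2484*y^2 + 6.3546*y + 5.1646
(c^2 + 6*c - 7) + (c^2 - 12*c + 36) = 2*c^2 - 6*c + 29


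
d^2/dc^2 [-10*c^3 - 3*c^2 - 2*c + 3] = -60*c - 6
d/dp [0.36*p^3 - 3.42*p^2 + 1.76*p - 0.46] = 1.08*p^2 - 6.84*p + 1.76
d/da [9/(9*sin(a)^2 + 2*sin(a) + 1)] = -18*(9*sin(a) + 1)*cos(a)/(9*sin(a)^2 + 2*sin(a) + 1)^2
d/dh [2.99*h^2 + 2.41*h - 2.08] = 5.98*h + 2.41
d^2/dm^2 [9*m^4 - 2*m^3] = 12*m*(9*m - 1)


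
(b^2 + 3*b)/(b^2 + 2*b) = (b + 3)/(b + 2)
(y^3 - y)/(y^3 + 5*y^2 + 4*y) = (y - 1)/(y + 4)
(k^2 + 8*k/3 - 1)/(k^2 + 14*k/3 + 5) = (3*k - 1)/(3*k + 5)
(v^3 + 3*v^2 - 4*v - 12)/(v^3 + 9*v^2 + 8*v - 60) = (v^2 + 5*v + 6)/(v^2 + 11*v + 30)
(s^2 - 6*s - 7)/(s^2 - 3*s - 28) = (s + 1)/(s + 4)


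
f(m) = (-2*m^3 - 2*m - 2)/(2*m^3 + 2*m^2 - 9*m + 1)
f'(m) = (-6*m^2 - 2)/(2*m^3 + 2*m^2 - 9*m + 1) + (-6*m^2 - 4*m + 9)*(-2*m^3 - 2*m - 2)/(2*m^3 + 2*m^2 - 9*m + 1)^2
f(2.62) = -1.59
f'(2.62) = 0.91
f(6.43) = -0.98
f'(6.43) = 0.02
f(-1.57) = 0.72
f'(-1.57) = -1.33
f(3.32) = -1.23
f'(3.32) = 0.28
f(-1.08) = 0.25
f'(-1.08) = -0.70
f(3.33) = -1.23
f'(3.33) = 0.28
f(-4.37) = -1.96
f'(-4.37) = -0.64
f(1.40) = 4.69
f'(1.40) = 24.18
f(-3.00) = -7.25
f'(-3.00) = -22.91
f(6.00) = -0.99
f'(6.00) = 0.02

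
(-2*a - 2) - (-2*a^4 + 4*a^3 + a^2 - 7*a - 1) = 2*a^4 - 4*a^3 - a^2 + 5*a - 1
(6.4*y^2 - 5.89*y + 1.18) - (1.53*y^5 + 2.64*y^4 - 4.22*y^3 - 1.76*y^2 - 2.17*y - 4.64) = -1.53*y^5 - 2.64*y^4 + 4.22*y^3 + 8.16*y^2 - 3.72*y + 5.82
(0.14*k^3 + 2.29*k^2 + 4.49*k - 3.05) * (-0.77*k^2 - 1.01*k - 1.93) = -0.1078*k^5 - 1.9047*k^4 - 6.0404*k^3 - 6.6061*k^2 - 5.5852*k + 5.8865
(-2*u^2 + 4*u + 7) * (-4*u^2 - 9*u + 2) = 8*u^4 + 2*u^3 - 68*u^2 - 55*u + 14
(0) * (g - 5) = 0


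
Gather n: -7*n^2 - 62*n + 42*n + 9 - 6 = -7*n^2 - 20*n + 3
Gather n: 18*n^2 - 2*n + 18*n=18*n^2 + 16*n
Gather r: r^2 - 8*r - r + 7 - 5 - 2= r^2 - 9*r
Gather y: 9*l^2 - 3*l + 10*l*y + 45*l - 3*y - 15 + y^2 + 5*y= 9*l^2 + 42*l + y^2 + y*(10*l + 2) - 15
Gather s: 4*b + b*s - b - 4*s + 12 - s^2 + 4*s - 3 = b*s + 3*b - s^2 + 9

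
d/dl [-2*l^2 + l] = 1 - 4*l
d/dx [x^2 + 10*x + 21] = 2*x + 10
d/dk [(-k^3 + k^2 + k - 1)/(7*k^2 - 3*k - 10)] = (-7*k^2 + 20*k - 13)/(49*k^2 - 140*k + 100)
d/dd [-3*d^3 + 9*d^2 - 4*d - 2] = -9*d^2 + 18*d - 4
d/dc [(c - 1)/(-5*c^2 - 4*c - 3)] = (5*c^2 - 10*c - 7)/(25*c^4 + 40*c^3 + 46*c^2 + 24*c + 9)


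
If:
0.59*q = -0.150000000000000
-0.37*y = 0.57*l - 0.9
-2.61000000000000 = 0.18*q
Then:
No Solution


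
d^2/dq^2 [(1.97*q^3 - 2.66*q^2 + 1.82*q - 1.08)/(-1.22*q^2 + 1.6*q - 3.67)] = (1.06581410364015e-14*q^5 - 1.4210854715202e-14*q^4 + 12.52142*q^3 + 7.59256799999999*q^2 - 122.95815*q + 46.138884)/(1.815848*q^6 - 7.14432*q^5 + 25.756884*q^4 - 47.07904*q^3 + 77.481774*q^2 - 64.65072*q + 49.430863)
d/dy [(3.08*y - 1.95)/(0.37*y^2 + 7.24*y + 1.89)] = (-1.1396*y^2 + 1.443*y + 19.9392)/(0.1369*y^4 + 5.3576*y^3 + 53.8162*y^2 + 27.3672*y + 3.5721)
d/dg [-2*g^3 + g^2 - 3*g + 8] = -6*g^2 + 2*g - 3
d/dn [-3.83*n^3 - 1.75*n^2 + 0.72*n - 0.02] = -11.49*n^2 - 3.5*n + 0.72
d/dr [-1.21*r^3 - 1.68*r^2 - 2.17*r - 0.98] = -3.63*r^2 - 3.36*r - 2.17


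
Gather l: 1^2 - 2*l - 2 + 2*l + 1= 0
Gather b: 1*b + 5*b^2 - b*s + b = 5*b^2 + b*(2 - s)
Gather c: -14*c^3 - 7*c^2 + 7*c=-14*c^3 - 7*c^2 + 7*c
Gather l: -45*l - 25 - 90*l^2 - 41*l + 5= -90*l^2 - 86*l - 20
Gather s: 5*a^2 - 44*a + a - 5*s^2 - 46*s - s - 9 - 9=5*a^2 - 43*a - 5*s^2 - 47*s - 18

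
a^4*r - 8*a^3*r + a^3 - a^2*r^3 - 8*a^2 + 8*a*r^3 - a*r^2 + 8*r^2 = (a - 8)*(a - r)*(a + r)*(a*r + 1)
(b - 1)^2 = b^2 - 2*b + 1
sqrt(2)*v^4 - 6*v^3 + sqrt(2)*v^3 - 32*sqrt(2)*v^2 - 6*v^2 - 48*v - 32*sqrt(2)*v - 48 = (v - 6*sqrt(2))*(v + sqrt(2))*(v + 2*sqrt(2))*(sqrt(2)*v + sqrt(2))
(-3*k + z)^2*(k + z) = 9*k^3 + 3*k^2*z - 5*k*z^2 + z^3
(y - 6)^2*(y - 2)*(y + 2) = y^4 - 12*y^3 + 32*y^2 + 48*y - 144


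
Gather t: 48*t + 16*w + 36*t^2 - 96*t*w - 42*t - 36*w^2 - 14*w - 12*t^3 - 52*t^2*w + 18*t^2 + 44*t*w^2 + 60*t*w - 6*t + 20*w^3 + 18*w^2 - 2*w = -12*t^3 + t^2*(54 - 52*w) + t*(44*w^2 - 36*w) + 20*w^3 - 18*w^2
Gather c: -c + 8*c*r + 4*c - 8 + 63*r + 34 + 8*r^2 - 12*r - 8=c*(8*r + 3) + 8*r^2 + 51*r + 18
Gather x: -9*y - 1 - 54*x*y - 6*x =x*(-54*y - 6) - 9*y - 1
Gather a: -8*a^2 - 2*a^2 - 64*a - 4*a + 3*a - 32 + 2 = -10*a^2 - 65*a - 30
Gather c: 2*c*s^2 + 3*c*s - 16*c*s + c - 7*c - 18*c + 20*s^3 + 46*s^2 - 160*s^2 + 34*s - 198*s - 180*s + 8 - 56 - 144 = c*(2*s^2 - 13*s - 24) + 20*s^3 - 114*s^2 - 344*s - 192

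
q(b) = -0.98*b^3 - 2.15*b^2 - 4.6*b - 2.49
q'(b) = -2.94*b^2 - 4.3*b - 4.6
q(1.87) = -25.02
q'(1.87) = -22.92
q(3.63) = -94.39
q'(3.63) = -58.95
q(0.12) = -3.07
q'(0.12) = -5.16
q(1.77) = -22.80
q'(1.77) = -21.42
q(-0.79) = 0.29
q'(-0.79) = -3.04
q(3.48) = -85.84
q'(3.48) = -55.17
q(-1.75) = 4.23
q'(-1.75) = -6.08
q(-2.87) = 16.17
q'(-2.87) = -16.48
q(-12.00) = 1436.55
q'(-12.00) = -376.36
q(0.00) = -2.49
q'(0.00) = -4.60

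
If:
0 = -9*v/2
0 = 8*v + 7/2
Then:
No Solution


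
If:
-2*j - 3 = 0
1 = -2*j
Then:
No Solution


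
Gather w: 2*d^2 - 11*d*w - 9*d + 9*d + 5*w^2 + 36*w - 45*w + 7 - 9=2*d^2 + 5*w^2 + w*(-11*d - 9) - 2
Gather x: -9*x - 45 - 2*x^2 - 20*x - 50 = -2*x^2 - 29*x - 95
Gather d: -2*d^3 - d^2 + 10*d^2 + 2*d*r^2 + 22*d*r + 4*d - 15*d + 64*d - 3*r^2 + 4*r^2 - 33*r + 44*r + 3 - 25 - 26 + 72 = -2*d^3 + 9*d^2 + d*(2*r^2 + 22*r + 53) + r^2 + 11*r + 24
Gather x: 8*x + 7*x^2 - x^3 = -x^3 + 7*x^2 + 8*x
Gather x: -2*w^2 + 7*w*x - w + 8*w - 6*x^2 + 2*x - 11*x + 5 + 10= -2*w^2 + 7*w - 6*x^2 + x*(7*w - 9) + 15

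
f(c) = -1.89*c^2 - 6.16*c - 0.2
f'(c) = -3.78*c - 6.16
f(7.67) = -158.63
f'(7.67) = -35.15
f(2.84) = -32.94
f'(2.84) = -16.90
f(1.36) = -12.07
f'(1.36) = -11.30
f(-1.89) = 4.69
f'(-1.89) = 0.98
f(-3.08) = 0.84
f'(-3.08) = 5.48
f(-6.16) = -33.97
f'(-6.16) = 17.12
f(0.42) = -3.12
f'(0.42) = -7.75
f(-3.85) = -4.50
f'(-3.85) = 8.39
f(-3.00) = 1.27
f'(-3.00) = 5.18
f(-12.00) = -198.44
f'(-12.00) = 39.20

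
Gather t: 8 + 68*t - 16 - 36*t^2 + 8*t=-36*t^2 + 76*t - 8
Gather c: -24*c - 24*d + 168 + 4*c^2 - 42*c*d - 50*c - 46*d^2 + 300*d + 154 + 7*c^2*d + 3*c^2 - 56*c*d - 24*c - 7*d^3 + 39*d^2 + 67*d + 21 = c^2*(7*d + 7) + c*(-98*d - 98) - 7*d^3 - 7*d^2 + 343*d + 343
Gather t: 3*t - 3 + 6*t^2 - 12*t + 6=6*t^2 - 9*t + 3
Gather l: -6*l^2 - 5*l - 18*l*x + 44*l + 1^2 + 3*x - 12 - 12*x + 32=-6*l^2 + l*(39 - 18*x) - 9*x + 21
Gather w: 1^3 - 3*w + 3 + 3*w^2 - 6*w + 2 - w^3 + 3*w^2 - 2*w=-w^3 + 6*w^2 - 11*w + 6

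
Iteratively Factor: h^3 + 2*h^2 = (h)*(h^2 + 2*h) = h*(h + 2)*(h)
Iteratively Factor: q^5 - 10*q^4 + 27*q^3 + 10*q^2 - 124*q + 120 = (q - 3)*(q^4 - 7*q^3 + 6*q^2 + 28*q - 40) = (q - 3)*(q - 2)*(q^3 - 5*q^2 - 4*q + 20) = (q - 5)*(q - 3)*(q - 2)*(q^2 - 4) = (q - 5)*(q - 3)*(q - 2)^2*(q + 2)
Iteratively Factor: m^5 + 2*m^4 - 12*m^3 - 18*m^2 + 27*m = (m + 3)*(m^4 - m^3 - 9*m^2 + 9*m) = m*(m + 3)*(m^3 - m^2 - 9*m + 9) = m*(m - 1)*(m + 3)*(m^2 - 9) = m*(m - 1)*(m + 3)^2*(m - 3)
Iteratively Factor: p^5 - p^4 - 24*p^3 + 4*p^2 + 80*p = (p - 5)*(p^4 + 4*p^3 - 4*p^2 - 16*p) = (p - 5)*(p - 2)*(p^3 + 6*p^2 + 8*p) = p*(p - 5)*(p - 2)*(p^2 + 6*p + 8) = p*(p - 5)*(p - 2)*(p + 4)*(p + 2)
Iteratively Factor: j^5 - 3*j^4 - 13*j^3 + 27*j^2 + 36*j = (j - 3)*(j^4 - 13*j^2 - 12*j) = (j - 3)*(j + 3)*(j^3 - 3*j^2 - 4*j) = (j - 4)*(j - 3)*(j + 3)*(j^2 + j) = (j - 4)*(j - 3)*(j + 1)*(j + 3)*(j)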